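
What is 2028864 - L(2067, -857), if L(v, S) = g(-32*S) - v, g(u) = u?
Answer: 2003507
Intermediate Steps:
L(v, S) = -v - 32*S (L(v, S) = -32*S - v = -v - 32*S)
2028864 - L(2067, -857) = 2028864 - (-1*2067 - 32*(-857)) = 2028864 - (-2067 + 27424) = 2028864 - 1*25357 = 2028864 - 25357 = 2003507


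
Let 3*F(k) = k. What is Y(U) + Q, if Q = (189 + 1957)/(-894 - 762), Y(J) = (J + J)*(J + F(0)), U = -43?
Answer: 3060871/828 ≈ 3696.7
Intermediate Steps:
F(k) = k/3
Y(J) = 2*J² (Y(J) = (J + J)*(J + (⅓)*0) = (2*J)*(J + 0) = (2*J)*J = 2*J²)
Q = -1073/828 (Q = 2146/(-1656) = 2146*(-1/1656) = -1073/828 ≈ -1.2959)
Y(U) + Q = 2*(-43)² - 1073/828 = 2*1849 - 1073/828 = 3698 - 1073/828 = 3060871/828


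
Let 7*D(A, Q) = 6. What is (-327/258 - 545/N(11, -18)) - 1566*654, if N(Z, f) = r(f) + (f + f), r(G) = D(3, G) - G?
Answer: -1056905747/1032 ≈ -1.0241e+6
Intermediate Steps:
D(A, Q) = 6/7 (D(A, Q) = (⅐)*6 = 6/7)
r(G) = 6/7 - G
N(Z, f) = 6/7 + f (N(Z, f) = (6/7 - f) + (f + f) = (6/7 - f) + 2*f = 6/7 + f)
(-327/258 - 545/N(11, -18)) - 1566*654 = (-327/258 - 545/(6/7 - 18)) - 1566*654 = (-327*1/258 - 545/(-120/7)) - 1024164 = (-109/86 - 545*(-7/120)) - 1024164 = (-109/86 + 763/24) - 1024164 = 31501/1032 - 1024164 = -1056905747/1032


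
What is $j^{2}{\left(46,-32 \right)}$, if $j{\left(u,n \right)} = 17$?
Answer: $289$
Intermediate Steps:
$j^{2}{\left(46,-32 \right)} = 17^{2} = 289$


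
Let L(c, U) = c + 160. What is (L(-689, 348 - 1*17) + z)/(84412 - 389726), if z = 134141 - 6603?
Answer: -127009/305314 ≈ -0.41599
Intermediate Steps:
L(c, U) = 160 + c
z = 127538
(L(-689, 348 - 1*17) + z)/(84412 - 389726) = ((160 - 689) + 127538)/(84412 - 389726) = (-529 + 127538)/(-305314) = 127009*(-1/305314) = -127009/305314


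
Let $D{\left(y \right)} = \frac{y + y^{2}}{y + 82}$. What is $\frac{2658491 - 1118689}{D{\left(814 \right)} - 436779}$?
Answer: $- \frac{689831296}{195345287} \approx -3.5313$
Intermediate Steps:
$D{\left(y \right)} = \frac{y + y^{2}}{82 + y}$
$\frac{2658491 - 1118689}{D{\left(814 \right)} - 436779} = \frac{2658491 - 1118689}{\frac{814 \left(1 + 814\right)}{82 + 814} - 436779} = \frac{1539802}{814 \cdot \frac{1}{896} \cdot 815 - 436779} = \frac{1539802}{\frac{331705}{448} - 436779} = \frac{1539802}{- \frac{195345287}{448}} = 1539802 \left(- \frac{448}{195345287}\right) = - \frac{689831296}{195345287}$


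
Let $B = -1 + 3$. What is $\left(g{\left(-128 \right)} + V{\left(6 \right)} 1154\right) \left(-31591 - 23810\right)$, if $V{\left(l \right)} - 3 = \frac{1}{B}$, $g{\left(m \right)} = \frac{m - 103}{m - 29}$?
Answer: $- \frac{35143845954}{157} \approx -2.2385 \cdot 10^{8}$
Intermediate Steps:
$B = 2$
$g{\left(m \right)} = \frac{-103 + m}{-29 + m}$
$V{\left(l \right)} = \frac{7}{2}$ ($V{\left(l \right)} = 3 + \frac{1}{2} = \frac{7}{2}$)
$\left(g{\left(-128 \right)} + V{\left(6 \right)} 1154\right) \left(-31591 - 23810\right) = \left(\frac{-103 - 128}{-29 - 128} + \frac{7}{2} \cdot 1154\right) \left(-31591 - 23810\right) = \left(\frac{1}{-157} \left(-231\right) + 4039\right) \left(-55401\right) = \left(\left(- \frac{1}{157}\right) \left(-231\right) + 4039\right) \left(-55401\right) = \left(\frac{231}{157} + 4039\right) \left(-55401\right) = \frac{634354}{157} \left(-55401\right) = - \frac{35143845954}{157}$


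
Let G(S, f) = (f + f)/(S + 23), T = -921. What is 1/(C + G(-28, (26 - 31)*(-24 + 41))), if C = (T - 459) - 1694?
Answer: -1/3040 ≈ -0.00032895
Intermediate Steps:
G(S, f) = 2*f/(23 + S) (G(S, f) = (2*f)/(23 + S) = 2*f/(23 + S))
C = -3074 (C = (-921 - 459) - 1694 = -1380 - 1694 = -3074)
1/(C + G(-28, (26 - 31)*(-24 + 41))) = 1/(-3074 + 2*((26 - 31)*(-24 + 41))/(23 - 28)) = 1/(-3074 + 2*(-5*17)/(-5)) = 1/(-3074 + 2*(-85)*(-1/5)) = 1/(-3074 + 34) = 1/(-3040) = -1/3040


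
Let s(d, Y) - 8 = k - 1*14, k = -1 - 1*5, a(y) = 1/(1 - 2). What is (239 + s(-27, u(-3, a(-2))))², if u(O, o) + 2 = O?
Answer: 51529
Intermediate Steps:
a(y) = -1 (a(y) = 1/(-1) = -1)
u(O, o) = -2 + O
k = -6 (k = -1 - 5 = -6)
s(d, Y) = -12 (s(d, Y) = 8 + (-6 - 1*14) = 8 + (-6 - 14) = 8 - 20 = -12)
(239 + s(-27, u(-3, a(-2))))² = (239 - 12)² = 227² = 51529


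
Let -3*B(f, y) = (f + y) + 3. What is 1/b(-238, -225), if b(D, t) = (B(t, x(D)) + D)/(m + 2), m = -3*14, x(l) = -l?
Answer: 12/73 ≈ 0.16438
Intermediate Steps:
m = -42
B(f, y) = -1 - f/3 - y/3 (B(f, y) = -((f + y) + 3)/3 = -(3 + f + y)/3 = -1 - f/3 - y/3)
b(D, t) = 1/40 - D/30 + t/120 (b(D, t) = ((-1 - t/3 - (-1)*D/3) + D)/(-42 + 2) = ((-1 - t/3 + D/3) + D)/(-40) = (-1 - t/3 + 4*D/3)*(-1/40) = 1/40 - D/30 + t/120)
1/b(-238, -225) = 1/(1/40 - 1/30*(-238) + (1/120)*(-225)) = 1/(1/40 + 119/15 - 15/8) = 1/(73/12) = 12/73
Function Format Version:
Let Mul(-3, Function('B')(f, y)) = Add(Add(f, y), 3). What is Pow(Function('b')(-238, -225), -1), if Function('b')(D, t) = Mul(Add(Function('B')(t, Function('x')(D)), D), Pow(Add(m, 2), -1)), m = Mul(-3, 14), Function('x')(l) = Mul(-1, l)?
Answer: Rational(12, 73) ≈ 0.16438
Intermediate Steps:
m = -42
Function('B')(f, y) = Add(-1, Mul(Rational(-1, 3), f), Mul(Rational(-1, 3), y)) (Function('B')(f, y) = Mul(Rational(-1, 3), Add(Add(f, y), 3)) = Mul(Rational(-1, 3), Add(3, f, y)) = Add(-1, Mul(Rational(-1, 3), f), Mul(Rational(-1, 3), y)))
Function('b')(D, t) = Add(Rational(1, 40), Mul(Rational(-1, 30), D), Mul(Rational(1, 120), t)) (Function('b')(D, t) = Mul(Add(Add(-1, Mul(Rational(-1, 3), t), Mul(Rational(-1, 3), Mul(-1, D))), D), Pow(Add(-42, 2), -1)) = Mul(Add(Add(-1, Mul(Rational(-1, 3), t), Mul(Rational(1, 3), D)), D), Pow(-40, -1)) = Mul(Add(-1, Mul(Rational(-1, 3), t), Mul(Rational(4, 3), D)), Rational(-1, 40)) = Add(Rational(1, 40), Mul(Rational(-1, 30), D), Mul(Rational(1, 120), t)))
Pow(Function('b')(-238, -225), -1) = Pow(Add(Rational(1, 40), Mul(Rational(-1, 30), -238), Mul(Rational(1, 120), -225)), -1) = Pow(Add(Rational(1, 40), Rational(119, 15), Rational(-15, 8)), -1) = Pow(Rational(73, 12), -1) = Rational(12, 73)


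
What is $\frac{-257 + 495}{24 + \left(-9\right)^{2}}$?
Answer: $\frac{34}{15} \approx 2.2667$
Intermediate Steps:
$\frac{-257 + 495}{24 + \left(-9\right)^{2}} = \frac{238}{24 + 81} = \frac{238}{105} = 238 \cdot \frac{1}{105} = \frac{34}{15}$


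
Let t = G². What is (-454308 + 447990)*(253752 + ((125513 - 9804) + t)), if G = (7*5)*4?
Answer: -2458087398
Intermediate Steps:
G = 140 (G = 35*4 = 140)
t = 19600 (t = 140² = 19600)
(-454308 + 447990)*(253752 + ((125513 - 9804) + t)) = (-454308 + 447990)*(253752 + ((125513 - 9804) + 19600)) = -6318*(253752 + (115709 + 19600)) = -6318*(253752 + 135309) = -6318*389061 = -2458087398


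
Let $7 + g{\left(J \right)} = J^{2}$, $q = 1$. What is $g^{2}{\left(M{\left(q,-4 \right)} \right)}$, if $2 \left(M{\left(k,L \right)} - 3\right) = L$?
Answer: $36$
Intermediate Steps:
$M{\left(k,L \right)} = 3 + \frac{L}{2}$
$g{\left(J \right)} = -7 + J^{2}$
$g^{2}{\left(M{\left(q,-4 \right)} \right)} = \left(-7 + \left(3 + \frac{1}{2} \left(-4\right)\right)^{2}\right)^{2} = \left(-7 + \left(3 - 2\right)^{2}\right)^{2} = \left(-7 + 1^{2}\right)^{2} = \left(-7 + 1\right)^{2} = \left(-6\right)^{2} = 36$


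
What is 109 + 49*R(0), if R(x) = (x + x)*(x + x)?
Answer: 109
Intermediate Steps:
R(x) = 4*x**2 (R(x) = (2*x)*(2*x) = 4*x**2)
109 + 49*R(0) = 109 + 49*(4*0**2) = 109 + 49*(4*0) = 109 + 49*0 = 109 + 0 = 109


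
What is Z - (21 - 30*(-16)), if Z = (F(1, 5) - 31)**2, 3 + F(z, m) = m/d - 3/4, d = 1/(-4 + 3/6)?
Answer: 35665/16 ≈ 2229.1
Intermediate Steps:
d = -2/7 (d = 1/(-4 + 3*(1/6)) = 1/(-4 + 1/2) = 1/(-7/2) = -2/7 ≈ -0.28571)
F(z, m) = -15/4 - 7*m/2 (F(z, m) = -3 + (m/(-2/7) - 3/4) = -3 + (m*(-7/2) - 3*1/4) = -3 + (-7*m/2 - 3/4) = -3 + (-3/4 - 7*m/2) = -15/4 - 7*m/2)
Z = 43681/16 (Z = ((-15/4 - 7/2*5) - 31)**2 = ((-15/4 - 35/2) - 31)**2 = (-85/4 - 31)**2 = (-209/4)**2 = 43681/16 ≈ 2730.1)
Z - (21 - 30*(-16)) = 43681/16 - (21 - 30*(-16)) = 43681/16 - (21 + 480) = 43681/16 - 1*501 = 43681/16 - 501 = 35665/16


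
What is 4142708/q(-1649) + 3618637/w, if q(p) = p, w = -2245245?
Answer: -9307361555873/3702409005 ≈ -2513.9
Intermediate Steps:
4142708/q(-1649) + 3618637/w = 4142708/(-1649) + 3618637/(-2245245) = 4142708*(-1/1649) + 3618637*(-1/2245245) = -4142708/1649 - 3618637/2245245 = -9307361555873/3702409005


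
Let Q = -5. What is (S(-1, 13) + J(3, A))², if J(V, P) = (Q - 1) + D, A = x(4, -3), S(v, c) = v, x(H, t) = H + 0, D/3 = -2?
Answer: 169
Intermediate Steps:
D = -6 (D = 3*(-2) = -6)
x(H, t) = H
A = 4
J(V, P) = -12 (J(V, P) = (-5 - 1) - 6 = -6 - 6 = -12)
(S(-1, 13) + J(3, A))² = (-1 - 12)² = (-13)² = 169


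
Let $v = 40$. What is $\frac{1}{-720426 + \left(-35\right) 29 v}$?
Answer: $- \frac{1}{761026} \approx -1.314 \cdot 10^{-6}$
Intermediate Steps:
$\frac{1}{-720426 + \left(-35\right) 29 v} = \frac{1}{-720426 + \left(-35\right) 29 \cdot 40} = \frac{1}{-720426 - 40600} = \frac{1}{-761026} = - \frac{1}{761026}$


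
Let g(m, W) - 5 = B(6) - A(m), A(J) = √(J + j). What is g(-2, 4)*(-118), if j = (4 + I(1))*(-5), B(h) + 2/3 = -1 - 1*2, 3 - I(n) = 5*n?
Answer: -472/3 + 236*I*√3 ≈ -157.33 + 408.76*I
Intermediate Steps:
I(n) = 3 - 5*n
B(h) = -11/3 (B(h) = -⅔ + (-1 - 1*2) = -⅔ + (-1 - 2) = -⅔ - 3 = -11/3)
j = -10 (j = (4 + (3 - 5*1))*(-5) = (4 + (3 - 5))*(-5) = (4 - 2)*(-5) = 2*(-5) = -10)
A(J) = √(-10 + J) (A(J) = √(J - 10) = √(-10 + J))
g(m, W) = 4/3 - √(-10 + m) (g(m, W) = 5 + (-11/3 - √(-10 + m)) = 4/3 - √(-10 + m))
g(-2, 4)*(-118) = (4/3 - √(-10 - 2))*(-118) = (4/3 - √(-12))*(-118) = (4/3 - 2*I*√3)*(-118) = -472/3 + 236*I*√3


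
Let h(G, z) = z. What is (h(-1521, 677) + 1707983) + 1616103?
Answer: 3324763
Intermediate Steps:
(h(-1521, 677) + 1707983) + 1616103 = (677 + 1707983) + 1616103 = 1708660 + 1616103 = 3324763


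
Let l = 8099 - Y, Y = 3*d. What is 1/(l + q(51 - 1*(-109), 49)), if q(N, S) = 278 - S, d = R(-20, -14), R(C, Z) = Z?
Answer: 1/8370 ≈ 0.00011947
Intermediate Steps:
d = -14
Y = -42 (Y = 3*(-14) = -42)
l = 8141 (l = 8099 - 1*(-42) = 8099 + 42 = 8141)
1/(l + q(51 - 1*(-109), 49)) = 1/(8141 + (278 - 1*49)) = 1/(8141 + (278 - 49)) = 1/(8141 + 229) = 1/8370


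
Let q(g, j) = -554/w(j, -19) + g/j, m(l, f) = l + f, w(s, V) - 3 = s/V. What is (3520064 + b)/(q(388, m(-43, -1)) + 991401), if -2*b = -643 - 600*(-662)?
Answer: 7381007381/2202641856 ≈ 3.3510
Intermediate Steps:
w(s, V) = 3 + s/V
m(l, f) = f + l
q(g, j) = -554/(3 - j/19) + g/j (q(g, j) = -554/(3 + j/(-19)) + g/j = -554/(3 + j*(-1/19)) + g/j = -554/(3 - j/19) + g/j)
b = -396557/2 (b = -(-643 - 600*(-662))/2 = -(-643 + 397200)/2 = -1/2*396557 = -396557/2 ≈ -1.9828e+5)
(3520064 + b)/(q(388, m(-43, -1)) + 991401) = (3520064 - 396557/2)/((-10526*(-1 - 43) + 388*(57 - (-1 - 43)))/((-1 - 43)*(57 - (-1 - 43))) + 991401) = 6643571/(2*((-10526*(-44) + 388*(57 - 1*(-44)))/((-44)*(57 - 1*(-44))) + 991401)) = 6643571/(2*(-(463144 + 388*(57 + 44))/(44*(57 + 44)) + 991401)) = 6643571/(2*(-1/44*(463144 + 388*101)/101 + 991401)) = 6643571/(2*(-1/44*1/101*(463144 + 39188) + 991401)) = 6643571/(2*(-1/44*1/101*502332 + 991401)) = 6643571/(2*(-125583/1111 + 991401)) = 6643571/(2*(1101320928/1111)) = (6643571/2)*(1111/1101320928) = 7381007381/2202641856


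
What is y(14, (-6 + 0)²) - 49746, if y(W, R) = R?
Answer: -49710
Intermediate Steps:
y(14, (-6 + 0)²) - 49746 = (-6 + 0)² - 49746 = (-6)² - 49746 = 36 - 49746 = -49710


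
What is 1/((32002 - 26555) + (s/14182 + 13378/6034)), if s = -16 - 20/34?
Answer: 7422251/40445448411 ≈ 0.00018351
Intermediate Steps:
s = -282/17 (s = -16 - 20*1/34 = -16 - 10/17 = -282/17 ≈ -16.588)
1/((32002 - 26555) + (s/14182 + 13378/6034)) = 1/((32002 - 26555) + (-282/17/14182 + 13378/6034)) = 1/(5447 + (-282/17*1/14182 + 13378*(1/6034))) = 1/(5447 + (-141/120547 + 6689/3017)) = 1/(5447 + 16447214/7422251) = 1/(40445448411/7422251) = 7422251/40445448411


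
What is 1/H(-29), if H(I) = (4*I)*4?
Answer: -1/464 ≈ -0.0021552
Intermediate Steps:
H(I) = 16*I
1/H(-29) = 1/(16*(-29)) = 1/(-464) = -1/464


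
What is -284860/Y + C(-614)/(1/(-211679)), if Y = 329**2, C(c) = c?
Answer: 14068180551486/108241 ≈ 1.2997e+8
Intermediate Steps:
Y = 108241
-284860/Y + C(-614)/(1/(-211679)) = -284860/108241 - 614/(1/(-211679)) = -284860*1/108241 - 614/(-1/211679) = -284860/108241 - 614*(-211679) = -284860/108241 + 129970906 = 14068180551486/108241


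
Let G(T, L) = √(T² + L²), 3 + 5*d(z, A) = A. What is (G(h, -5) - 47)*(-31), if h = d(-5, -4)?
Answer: 1457 - 31*√674/5 ≈ 1296.0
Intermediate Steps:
d(z, A) = -⅗ + A/5
h = -7/5 (h = -⅗ + (⅕)*(-4) = -⅗ - ⅘ = -7/5 ≈ -1.4000)
G(T, L) = √(L² + T²)
(G(h, -5) - 47)*(-31) = (√((-5)² + (-7/5)²) - 47)*(-31) = (√(25 + 49/25) - 47)*(-31) = (√(674/25) - 47)*(-31) = (√674/5 - 47)*(-31) = (-47 + √674/5)*(-31) = 1457 - 31*√674/5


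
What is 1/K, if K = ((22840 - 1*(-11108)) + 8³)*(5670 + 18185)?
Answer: 1/822043300 ≈ 1.2165e-9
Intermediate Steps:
K = 822043300 (K = ((22840 + 11108) + 512)*23855 = (33948 + 512)*23855 = 34460*23855 = 822043300)
1/K = 1/822043300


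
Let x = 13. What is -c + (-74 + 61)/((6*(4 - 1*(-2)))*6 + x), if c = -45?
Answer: 10292/229 ≈ 44.943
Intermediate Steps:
-c + (-74 + 61)/((6*(4 - 1*(-2)))*6 + x) = -1*(-45) + (-74 + 61)/((6*(4 - 1*(-2)))*6 + 13) = 45 - 13/((6*(4 + 2))*6 + 13) = 45 - 13/((6*6)*6 + 13) = 45 - 13/(36*6 + 13) = 45 - 13/(216 + 13) = 45 - 13/229 = 10292/229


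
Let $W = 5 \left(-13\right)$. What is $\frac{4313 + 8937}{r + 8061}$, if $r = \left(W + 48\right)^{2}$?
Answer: $\frac{265}{167} \approx 1.5868$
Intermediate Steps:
$W = -65$
$r = 289$ ($r = \left(-65 + 48\right)^{2} = \left(-17\right)^{2} = 289$)
$\frac{4313 + 8937}{r + 8061} = \frac{4313 + 8937}{289 + 8061} = \frac{13250}{8350} = 13250 \cdot \frac{1}{8350} = \frac{265}{167}$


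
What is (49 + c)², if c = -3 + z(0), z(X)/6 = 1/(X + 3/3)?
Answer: 2704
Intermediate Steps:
z(X) = 6/(1 + X) (z(X) = 6/(X + 3/3) = 6/(X + 3*(⅓)) = 6/(X + 1) = 6/(1 + X))
c = 3 (c = -3 + 6/(1 + 0) = -3 + 6/1 = -3 + 6*1 = -3 + 6 = 3)
(49 + c)² = (49 + 3)² = 52² = 2704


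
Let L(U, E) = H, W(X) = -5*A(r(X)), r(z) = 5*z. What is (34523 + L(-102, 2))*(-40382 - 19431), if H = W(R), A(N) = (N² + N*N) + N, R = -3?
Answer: -1934830924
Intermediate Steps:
A(N) = N + 2*N² (A(N) = (N² + N²) + N = 2*N² + N = N + 2*N²)
W(X) = -25*X*(1 + 10*X) (W(X) = -5*5*X*(1 + 2*(5*X)) = -5*5*X*(1 + 10*X) = -25*X*(1 + 10*X))
H = -2175 (H = -25*(-3)*(1 + 10*(-3)) = -25*(-3)*(1 - 30) = -25*(-3)*(-29) = -2175)
L(U, E) = -2175
(34523 + L(-102, 2))*(-40382 - 19431) = (34523 - 2175)*(-40382 - 19431) = 32348*(-59813) = -1934830924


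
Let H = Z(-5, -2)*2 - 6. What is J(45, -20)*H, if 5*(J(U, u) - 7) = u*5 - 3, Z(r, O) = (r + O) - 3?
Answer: 1768/5 ≈ 353.60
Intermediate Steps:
Z(r, O) = -3 + O + r (Z(r, O) = (O + r) - 3 = -3 + O + r)
H = -26 (H = (-3 - 2 - 5)*2 - 6 = -10*2 - 6 = -20 - 6 = -26)
J(U, u) = 32/5 + u (J(U, u) = 7 + (u*5 - 3)/5 = 7 + (5*u - 3)/5 = 7 + (-3 + 5*u)/5 = 7 + (-3/5 + u) = 32/5 + u)
J(45, -20)*H = (32/5 - 20)*(-26) = -68/5*(-26) = 1768/5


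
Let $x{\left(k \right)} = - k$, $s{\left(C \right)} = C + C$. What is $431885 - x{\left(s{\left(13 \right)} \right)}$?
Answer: $431911$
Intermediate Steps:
$s{\left(C \right)} = 2 C$
$431885 - x{\left(s{\left(13 \right)} \right)} = 431885 - - 2 \cdot 13 = 431885 - \left(-1\right) 26 = 431885 - -26 = 431885 + 26 = 431911$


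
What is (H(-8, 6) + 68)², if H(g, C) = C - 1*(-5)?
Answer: 6241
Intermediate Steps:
H(g, C) = 5 + C (H(g, C) = C + 5 = 5 + C)
(H(-8, 6) + 68)² = ((5 + 6) + 68)² = (11 + 68)² = 79² = 6241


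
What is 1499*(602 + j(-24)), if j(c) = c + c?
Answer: 830446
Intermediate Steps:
j(c) = 2*c
1499*(602 + j(-24)) = 1499*(602 + 2*(-24)) = 1499*(602 - 48) = 1499*554 = 830446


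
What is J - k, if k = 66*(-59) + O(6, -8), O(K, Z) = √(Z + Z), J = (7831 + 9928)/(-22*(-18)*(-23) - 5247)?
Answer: 55880611/14355 - 4*I ≈ 3892.8 - 4.0*I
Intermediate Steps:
J = -17759/14355 (J = 17759/(396*(-23) - 5247) = 17759/(-9108 - 5247) = 17759/(-14355) = 17759*(-1/14355) = -17759/14355 ≈ -1.2371)
O(K, Z) = √2*√Z (O(K, Z) = √(2*Z) = √2*√Z)
k = -3894 + 4*I (k = 66*(-59) + √2*√(-8) = -3894 + √2*(2*I*√2) = -3894 + 4*I ≈ -3894.0 + 4.0*I)
J - k = -17759/14355 - (-3894 + 4*I) = -17759/14355 + (3894 - 4*I) = 55880611/14355 - 4*I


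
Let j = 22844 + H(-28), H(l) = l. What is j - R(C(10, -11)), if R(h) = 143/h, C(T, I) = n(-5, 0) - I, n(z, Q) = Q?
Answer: 22803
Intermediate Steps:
C(T, I) = -I (C(T, I) = 0 - I = -I)
j = 22816 (j = 22844 - 28 = 22816)
j - R(C(10, -11)) = 22816 - 143/((-1*(-11))) = 22816 - 143/11 = 22816 - 1*13 = 22816 - 13 = 22803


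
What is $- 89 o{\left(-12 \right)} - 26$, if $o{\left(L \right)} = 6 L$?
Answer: $6382$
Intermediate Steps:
$- 89 o{\left(-12 \right)} - 26 = - 89 \cdot 6 \left(-12\right) - 26 = \left(-89\right) \left(-72\right) - 26 = 6408 - 26 = 6382$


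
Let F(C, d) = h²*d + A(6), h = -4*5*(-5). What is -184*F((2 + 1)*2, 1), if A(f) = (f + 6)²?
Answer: -1866496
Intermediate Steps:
h = 100 (h = -20*(-5) = 100)
A(f) = (6 + f)²
F(C, d) = 144 + 10000*d (F(C, d) = 100²*d + (6 + 6)² = 10000*d + 12² = 10000*d + 144 = 144 + 10000*d)
-184*F((2 + 1)*2, 1) = -184*(144 + 10000*1) = -184*(144 + 10000) = -184*10144 = -1866496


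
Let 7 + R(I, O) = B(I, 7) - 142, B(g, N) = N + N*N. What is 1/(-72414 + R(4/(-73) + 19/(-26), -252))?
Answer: -1/72507 ≈ -1.3792e-5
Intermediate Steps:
B(g, N) = N + N²
R(I, O) = -93 (R(I, O) = -7 + (7*(1 + 7) - 142) = -7 + (7*8 - 142) = -7 + (56 - 142) = -7 - 86 = -93)
1/(-72414 + R(4/(-73) + 19/(-26), -252)) = 1/(-72414 - 93) = 1/(-72507) = -1/72507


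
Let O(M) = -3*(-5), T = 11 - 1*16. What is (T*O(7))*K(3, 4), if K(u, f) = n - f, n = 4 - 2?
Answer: 150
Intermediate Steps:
n = 2
T = -5 (T = 11 - 16 = -5)
K(u, f) = 2 - f
O(M) = 15
(T*O(7))*K(3, 4) = (-5*15)*(2 - 1*4) = -75*(2 - 4) = -75*(-2) = 150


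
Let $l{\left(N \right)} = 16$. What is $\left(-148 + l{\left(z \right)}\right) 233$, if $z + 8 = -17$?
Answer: $-30756$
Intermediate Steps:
$z = -25$ ($z = -8 - 17 = -25$)
$\left(-148 + l{\left(z \right)}\right) 233 = \left(-148 + 16\right) 233 = \left(-132\right) 233 = -30756$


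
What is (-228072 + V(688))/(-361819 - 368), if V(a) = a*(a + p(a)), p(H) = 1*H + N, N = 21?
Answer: -733064/362187 ≈ -2.0240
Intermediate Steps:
p(H) = 21 + H (p(H) = 1*H + 21 = H + 21 = 21 + H)
V(a) = a*(21 + 2*a) (V(a) = a*(a + (21 + a)) = a*(21 + 2*a))
(-228072 + V(688))/(-361819 - 368) = (-228072 + 688*(21 + 2*688))/(-361819 - 368) = (-228072 + 688*(21 + 1376))/(-362187) = (-228072 + 688*1397)*(-1/362187) = (-228072 + 961136)*(-1/362187) = 733064*(-1/362187) = -733064/362187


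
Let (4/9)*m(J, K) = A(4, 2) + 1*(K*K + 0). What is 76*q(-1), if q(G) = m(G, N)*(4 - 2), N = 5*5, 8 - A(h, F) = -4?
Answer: 217854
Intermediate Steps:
A(h, F) = 12 (A(h, F) = 8 - 1*(-4) = 8 + 4 = 12)
N = 25
m(J, K) = 27 + 9*K**2/4 (m(J, K) = 9*(12 + 1*(K*K + 0))/4 = 9*(12 + 1*(K**2 + 0))/4 = 9*(12 + 1*K**2)/4 = 9*(12 + K**2)/4 = 27 + 9*K**2/4)
q(G) = 5733/2 (q(G) = (27 + (9/4)*25**2)*(4 - 2) = (27 + (9/4)*625)*2 = (27 + 5625/4)*2 = (5733/4)*2 = 5733/2)
76*q(-1) = 76*(5733/2) = 217854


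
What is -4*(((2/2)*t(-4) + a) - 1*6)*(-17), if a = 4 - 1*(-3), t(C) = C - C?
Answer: 68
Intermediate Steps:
t(C) = 0
a = 7 (a = 4 + 3 = 7)
-4*(((2/2)*t(-4) + a) - 1*6)*(-17) = -4*(((2/2)*0 + 7) - 1*6)*(-17) = -4*(((2*(½))*0 + 7) - 6)*(-17) = -4*((1*0 + 7) - 6)*(-17) = -4*((0 + 7) - 6)*(-17) = -4*(7 - 6)*(-17) = -4*1*(-17) = -4*(-17) = 68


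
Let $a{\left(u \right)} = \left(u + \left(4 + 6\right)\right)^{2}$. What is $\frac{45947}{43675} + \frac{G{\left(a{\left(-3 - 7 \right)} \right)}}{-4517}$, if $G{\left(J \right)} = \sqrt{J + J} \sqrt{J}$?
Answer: $\frac{45947}{43675} \approx 1.052$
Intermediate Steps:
$a{\left(u \right)} = \left(10 + u\right)^{2}$ ($a{\left(u \right)} = \left(u + 10\right)^{2} = \left(10 + u\right)^{2}$)
$G{\left(J \right)} = J \sqrt{2}$ ($G{\left(J \right)} = \sqrt{2 J} \sqrt{J} = \sqrt{2} \sqrt{J} \sqrt{J} = J \sqrt{2}$)
$\frac{45947}{43675} + \frac{G{\left(a{\left(-3 - 7 \right)} \right)}}{-4517} = \frac{45947}{43675} + \frac{\left(10 - 10\right)^{2} \sqrt{2}}{-4517} = 45947 \cdot \frac{1}{43675} + \left(10 - 10\right)^{2} \sqrt{2} \left(- \frac{1}{4517}\right) = \frac{45947}{43675} + \left(10 - 10\right)^{2} \sqrt{2} \left(- \frac{1}{4517}\right) = \frac{45947}{43675} + 0^{2} \sqrt{2} \left(- \frac{1}{4517}\right) = \frac{45947}{43675} + 0 \sqrt{2} \left(- \frac{1}{4517}\right) = \frac{45947}{43675} + 0 \left(- \frac{1}{4517}\right) = \frac{45947}{43675} + 0 = \frac{45947}{43675}$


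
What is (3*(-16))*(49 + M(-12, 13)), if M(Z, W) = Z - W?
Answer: -1152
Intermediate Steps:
(3*(-16))*(49 + M(-12, 13)) = (3*(-16))*(49 + (-12 - 1*13)) = -48*(49 + (-12 - 13)) = -48*(49 - 25) = -48*24 = -1152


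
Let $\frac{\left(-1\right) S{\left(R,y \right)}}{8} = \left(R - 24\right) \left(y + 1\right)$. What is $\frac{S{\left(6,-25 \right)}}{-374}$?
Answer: $\frac{1728}{187} \approx 9.2406$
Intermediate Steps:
$S{\left(R,y \right)} = - 8 \left(1 + y\right) \left(-24 + R\right)$ ($S{\left(R,y \right)} = - 8 \left(R - 24\right) \left(y + 1\right) = - 8 \left(-24 + R\right) \left(1 + y\right) = - 8 \left(1 + y\right) \left(-24 + R\right)$)
$\frac{S{\left(6,-25 \right)}}{-374} = \frac{192 - 48 + 192 \left(-25\right) - 48 \left(-25\right)}{-374} = \left(192 - 48 - 4800 + 1200\right) \left(- \frac{1}{374}\right) = \left(-3456\right) \left(- \frac{1}{374}\right) = \frac{1728}{187}$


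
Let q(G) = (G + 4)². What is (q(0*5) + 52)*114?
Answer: 7752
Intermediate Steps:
q(G) = (4 + G)²
(q(0*5) + 52)*114 = ((4 + 0*5)² + 52)*114 = ((4 + 0)² + 52)*114 = (4² + 52)*114 = (16 + 52)*114 = 68*114 = 7752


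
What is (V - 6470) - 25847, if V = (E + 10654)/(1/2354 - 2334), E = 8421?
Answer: -35520419009/1098847 ≈ -32325.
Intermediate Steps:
V = -8980510/1098847 (V = (8421 + 10654)/(1/2354 - 2334) = 19075/(1/2354 - 2334) = 19075/(-5494235/2354) = 19075*(-2354/5494235) = -8980510/1098847 ≈ -8.1727)
(V - 6470) - 25847 = (-8980510/1098847 - 6470) - 25847 = -7118520600/1098847 - 25847 = -35520419009/1098847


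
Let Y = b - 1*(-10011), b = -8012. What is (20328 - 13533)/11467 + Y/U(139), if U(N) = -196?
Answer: -21590713/2247532 ≈ -9.6064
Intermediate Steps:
Y = 1999 (Y = -8012 - 1*(-10011) = -8012 + 10011 = 1999)
(20328 - 13533)/11467 + Y/U(139) = (20328 - 13533)/11467 + 1999/(-196) = 6795*(1/11467) + 1999*(-1/196) = 6795/11467 - 1999/196 = -21590713/2247532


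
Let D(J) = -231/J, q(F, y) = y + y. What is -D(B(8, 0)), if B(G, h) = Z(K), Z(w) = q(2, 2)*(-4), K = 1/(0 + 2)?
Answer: -231/16 ≈ -14.438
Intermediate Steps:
q(F, y) = 2*y
K = ½ (K = 1/2 = ½ ≈ 0.50000)
Z(w) = -16 (Z(w) = (2*2)*(-4) = 4*(-4) = -16)
B(G, h) = -16
-D(B(8, 0)) = -(-231)/(-16) = -(-231)*(-1)/16 = -1*231/16 = -231/16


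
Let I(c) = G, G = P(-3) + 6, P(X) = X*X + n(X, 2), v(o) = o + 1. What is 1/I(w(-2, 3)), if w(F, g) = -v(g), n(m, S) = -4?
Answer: 1/11 ≈ 0.090909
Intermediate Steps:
v(o) = 1 + o
w(F, g) = -1 - g (w(F, g) = -(1 + g) = -1 - g)
P(X) = -4 + X² (P(X) = X*X - 4 = X² - 4 = -4 + X²)
G = 11 (G = (-4 + (-3)²) + 6 = (-4 + 9) + 6 = 5 + 6 = 11)
I(c) = 11
1/I(w(-2, 3)) = 1/11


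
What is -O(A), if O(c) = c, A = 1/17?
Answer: -1/17 ≈ -0.058824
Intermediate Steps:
A = 1/17 ≈ 0.058824
-O(A) = -1*1/17 = -1/17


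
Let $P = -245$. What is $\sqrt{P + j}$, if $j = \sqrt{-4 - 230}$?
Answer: $\sqrt{-245 + 3 i \sqrt{26}} \approx 0.48841 + 15.66 i$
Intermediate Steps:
$j = 3 i \sqrt{26}$ ($j = \sqrt{-234} = 3 i \sqrt{26} \approx 15.297 i$)
$\sqrt{P + j} = \sqrt{-245 + 3 i \sqrt{26}}$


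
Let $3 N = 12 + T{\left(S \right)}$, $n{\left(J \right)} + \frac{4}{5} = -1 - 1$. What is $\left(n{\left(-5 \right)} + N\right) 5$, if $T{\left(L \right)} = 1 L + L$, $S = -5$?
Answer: $- \frac{32}{3} \approx -10.667$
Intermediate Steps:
$n{\left(J \right)} = - \frac{14}{5}$ ($n{\left(J \right)} = - \frac{4}{5} - 2 = - \frac{14}{5}$)
$T{\left(L \right)} = 2 L$ ($T{\left(L \right)} = L + L = 2 L$)
$N = \frac{2}{3}$ ($N = \frac{12 + 2 \left(-5\right)}{3} = \frac{12 - 10}{3} = \frac{1}{3} \cdot 2 = \frac{2}{3} \approx 0.66667$)
$\left(n{\left(-5 \right)} + N\right) 5 = \left(- \frac{14}{5} + \frac{2}{3}\right) 5 = \left(- \frac{32}{15}\right) 5 = - \frac{32}{3}$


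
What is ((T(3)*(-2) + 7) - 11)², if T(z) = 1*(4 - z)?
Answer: 36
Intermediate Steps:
T(z) = 4 - z
((T(3)*(-2) + 7) - 11)² = (((4 - 1*3)*(-2) + 7) - 11)² = (((4 - 3)*(-2) + 7) - 11)² = ((1*(-2) + 7) - 11)² = ((-2 + 7) - 11)² = (5 - 11)² = (-6)² = 36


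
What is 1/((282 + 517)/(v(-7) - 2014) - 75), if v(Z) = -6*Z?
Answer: -116/8747 ≈ -0.013262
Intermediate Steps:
1/((282 + 517)/(v(-7) - 2014) - 75) = 1/((282 + 517)/(-6*(-7) - 2014) - 75) = 1/(799/(42 - 2014) - 75) = 1/(799/(-1972) - 75) = 1/(799*(-1/1972) - 75) = 1/(-47/116 - 75) = 1/(-8747/116) = -116/8747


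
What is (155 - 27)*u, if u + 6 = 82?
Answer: 9728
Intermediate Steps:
u = 76 (u = -6 + 82 = 76)
(155 - 27)*u = (155 - 27)*76 = 128*76 = 9728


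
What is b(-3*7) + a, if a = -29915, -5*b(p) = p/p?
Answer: -149576/5 ≈ -29915.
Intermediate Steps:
b(p) = -1/5 (b(p) = -p/(5*p) = -1/5*1 = -1/5)
b(-3*7) + a = -1/5 - 29915 = -149576/5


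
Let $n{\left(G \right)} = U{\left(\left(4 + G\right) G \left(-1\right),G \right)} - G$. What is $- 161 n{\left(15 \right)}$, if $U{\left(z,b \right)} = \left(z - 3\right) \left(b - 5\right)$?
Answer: $466095$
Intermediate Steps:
$U{\left(z,b \right)} = \left(-5 + b\right) \left(-3 + z\right)$ ($U{\left(z,b \right)} = \left(-3 + z\right) \left(-5 + b\right) = \left(-5 + b\right) \left(-3 + z\right)$)
$n{\left(G \right)} = 15 - 4 G - G^{2} \left(4 + G\right) + 5 G \left(4 + G\right)$ ($n{\left(G \right)} = \left(15 - 5 \left(4 + G\right) G \left(-1\right) - 3 G + G \left(4 + G\right) G \left(-1\right)\right) - G = \left(15 - 5 G \left(4 + G\right) \left(-1\right) - 3 G + G G \left(4 + G\right) \left(-1\right)\right) - G = \left(15 - 5 \left(- G \left(4 + G\right)\right) - 3 G + G \left(- G \left(4 + G\right)\right)\right) - G = \left(15 + 5 G \left(4 + G\right) - 3 G - G^{2} \left(4 + G\right)\right) - G = \left(15 - 3 G - G^{2} \left(4 + G\right) + 5 G \left(4 + G\right)\right) - G = 15 - 4 G - G^{2} \left(4 + G\right) + 5 G \left(4 + G\right)$)
$- 161 n{\left(15 \right)} = - 161 \left(15 + 15^{2} - 15^{3} + 16 \cdot 15\right) = - 161 \left(15 + 225 - 3375 + 240\right) = \left(-161\right) \left(-2895\right) = 466095$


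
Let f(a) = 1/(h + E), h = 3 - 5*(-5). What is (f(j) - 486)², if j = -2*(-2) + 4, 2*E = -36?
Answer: 23609881/100 ≈ 2.3610e+5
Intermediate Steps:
E = -18 (E = (½)*(-36) = -18)
h = 28 (h = 3 + 25 = 28)
j = 8 (j = 4 + 4 = 8)
f(a) = ⅒ (f(a) = 1/(28 - 18) = 1/10 = ⅒)
(f(j) - 486)² = (⅒ - 486)² = (-4859/10)² = 23609881/100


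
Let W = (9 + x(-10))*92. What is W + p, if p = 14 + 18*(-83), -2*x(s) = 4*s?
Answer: 1188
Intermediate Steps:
x(s) = -2*s
p = -1480 (p = 14 - 1494 = -1480)
W = 2668 (W = (9 - 2*(-10))*92 = (9 + 20)*92 = 29*92 = 2668)
W + p = 2668 - 1480 = 1188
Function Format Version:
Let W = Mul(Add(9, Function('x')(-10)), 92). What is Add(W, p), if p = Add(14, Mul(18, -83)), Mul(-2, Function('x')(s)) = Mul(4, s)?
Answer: 1188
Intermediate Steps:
Function('x')(s) = Mul(-2, s) (Function('x')(s) = Mul(Rational(-1, 2), Mul(4, s)) = Mul(-2, s))
p = -1480 (p = Add(14, -1494) = -1480)
W = 2668 (W = Mul(Add(9, Mul(-2, -10)), 92) = Mul(Add(9, 20), 92) = Mul(29, 92) = 2668)
Add(W, p) = Add(2668, -1480) = 1188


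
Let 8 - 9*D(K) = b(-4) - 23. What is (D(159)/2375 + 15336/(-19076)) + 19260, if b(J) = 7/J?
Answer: 413312009881/21460500 ≈ 19259.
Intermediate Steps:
D(K) = 131/36 (D(K) = 8/9 - (7/(-4) - 23)/9 = 8/9 - (7*(-¼) - 23)/9 = 8/9 - (-7/4 - 23)/9 = 8/9 - ⅑*(-99/4) = 8/9 + 11/4 = 131/36)
(D(159)/2375 + 15336/(-19076)) + 19260 = ((131/36)/2375 + 15336/(-19076)) + 19260 = ((131/36)*(1/2375) + 15336*(-1/19076)) + 19260 = (131/85500 - 3834/4769) + 19260 = -17220119/21460500 + 19260 = 413312009881/21460500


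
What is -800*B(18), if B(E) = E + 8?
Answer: -20800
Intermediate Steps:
B(E) = 8 + E
-800*B(18) = -800*(8 + 18) = -800*26 = -20800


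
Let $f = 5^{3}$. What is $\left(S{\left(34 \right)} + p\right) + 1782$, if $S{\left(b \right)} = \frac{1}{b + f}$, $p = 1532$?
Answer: $\frac{526927}{159} \approx 3314.0$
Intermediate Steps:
$f = 125$
$S{\left(b \right)} = \frac{1}{125 + b}$ ($S{\left(b \right)} = \frac{1}{b + 125} = \frac{1}{125 + b}$)
$\left(S{\left(34 \right)} + p\right) + 1782 = \left(\frac{1}{125 + 34} + 1532\right) + 1782 = \left(\frac{1}{159} + 1532\right) + 1782 = \frac{243589}{159} + 1782 = \frac{526927}{159}$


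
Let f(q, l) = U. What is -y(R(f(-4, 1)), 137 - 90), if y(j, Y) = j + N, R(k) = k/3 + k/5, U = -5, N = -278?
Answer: 842/3 ≈ 280.67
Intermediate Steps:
f(q, l) = -5
R(k) = 8*k/15 (R(k) = k*(⅓) + k*(⅕) = k/3 + k/5 = 8*k/15)
y(j, Y) = -278 + j (y(j, Y) = j - 278 = -278 + j)
-y(R(f(-4, 1)), 137 - 90) = -(-278 + (8/15)*(-5)) = -(-278 - 8/3) = -1*(-842/3) = 842/3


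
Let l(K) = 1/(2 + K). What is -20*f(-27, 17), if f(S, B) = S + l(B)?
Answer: 10240/19 ≈ 538.95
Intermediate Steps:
f(S, B) = S + 1/(2 + B)
-20*f(-27, 17) = -20*(1 - 27*(2 + 17))/(2 + 17) = -20*(1 - 27*19)/19 = -20*(1 - 513)/19 = -20*(-512)/19 = -20*(-512/19) = 10240/19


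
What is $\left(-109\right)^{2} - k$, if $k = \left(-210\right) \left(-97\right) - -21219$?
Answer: $-29708$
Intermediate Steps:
$k = 41589$ ($k = 20370 + 21219 = 41589$)
$\left(-109\right)^{2} - k = \left(-109\right)^{2} - 41589 = 11881 - 41589 = -29708$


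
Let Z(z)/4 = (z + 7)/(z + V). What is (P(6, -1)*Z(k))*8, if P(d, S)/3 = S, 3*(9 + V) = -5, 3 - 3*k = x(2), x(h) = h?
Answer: 2112/31 ≈ 68.129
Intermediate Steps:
k = ⅓ (k = 1 - ⅓*2 = 1 - ⅔ = ⅓ ≈ 0.33333)
V = -32/3 (V = -9 + (⅓)*(-5) = -9 - 5/3 = -32/3 ≈ -10.667)
P(d, S) = 3*S
Z(z) = 4*(7 + z)/(-32/3 + z) (Z(z) = 4*((z + 7)/(z - 32/3)) = 4*((7 + z)/(-32/3 + z)) = 4*(7 + z)/(-32/3 + z))
(P(6, -1)*Z(k))*8 = ((3*(-1))*(12*(7 + ⅓)/(-32 + 3*(⅓))))*8 = -36*22/((-32 + 1)*3)*8 = -36*22/((-31)*3)*8 = -36*(-1)*22/(31*3)*8 = -3*(-88/31)*8 = (264/31)*8 = 2112/31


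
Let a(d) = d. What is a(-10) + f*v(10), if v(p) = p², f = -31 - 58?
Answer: -8910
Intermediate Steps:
f = -89
a(-10) + f*v(10) = -10 - 89*10² = -10 - 89*100 = -10 - 8900 = -8910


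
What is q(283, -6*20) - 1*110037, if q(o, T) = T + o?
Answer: -109874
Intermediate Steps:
q(283, -6*20) - 1*110037 = (-6*20 + 283) - 1*110037 = (-120 + 283) - 110037 = 163 - 110037 = -109874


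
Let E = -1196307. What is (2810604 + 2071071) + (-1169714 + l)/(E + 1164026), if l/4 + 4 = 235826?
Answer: 157585577101/32281 ≈ 4.8817e+6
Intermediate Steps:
l = 943288 (l = -16 + 4*235826 = -16 + 943304 = 943288)
(2810604 + 2071071) + (-1169714 + l)/(E + 1164026) = (2810604 + 2071071) + (-1169714 + 943288)/(-1196307 + 1164026) = 4881675 - 226426/(-32281) = 4881675 - 226426*(-1/32281) = 4881675 + 226426/32281 = 157585577101/32281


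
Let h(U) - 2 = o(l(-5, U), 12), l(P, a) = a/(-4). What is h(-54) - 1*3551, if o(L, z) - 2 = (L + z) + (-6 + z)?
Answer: -7031/2 ≈ -3515.5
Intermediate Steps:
l(P, a) = -a/4 (l(P, a) = a*(-¼) = -a/4)
o(L, z) = -4 + L + 2*z (o(L, z) = 2 + ((L + z) + (-6 + z)) = 2 + (-6 + L + 2*z) = -4 + L + 2*z)
h(U) = 22 - U/4 (h(U) = 2 + (-4 - U/4 + 2*12) = 2 + (-4 - U/4 + 24) = 2 + (20 - U/4) = 22 - U/4)
h(-54) - 1*3551 = (22 - ¼*(-54)) - 1*3551 = (22 + 27/2) - 3551 = 71/2 - 3551 = -7031/2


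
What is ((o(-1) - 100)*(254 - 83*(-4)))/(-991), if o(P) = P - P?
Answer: 58600/991 ≈ 59.132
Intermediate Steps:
o(P) = 0
((o(-1) - 100)*(254 - 83*(-4)))/(-991) = ((0 - 100)*(254 - 83*(-4)))/(-991) = -100*(254 + 332)*(-1/991) = -100*586*(-1/991) = -58600*(-1/991) = 58600/991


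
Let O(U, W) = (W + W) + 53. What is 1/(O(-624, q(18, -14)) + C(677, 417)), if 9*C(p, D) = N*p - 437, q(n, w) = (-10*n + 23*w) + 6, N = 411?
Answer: 9/269359 ≈ 3.3413e-5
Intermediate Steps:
q(n, w) = 6 - 10*n + 23*w
C(p, D) = -437/9 + 137*p/3 (C(p, D) = (411*p - 437)/9 = (-437 + 411*p)/9 = -437/9 + 137*p/3)
O(U, W) = 53 + 2*W (O(U, W) = 2*W + 53 = 53 + 2*W)
1/(O(-624, q(18, -14)) + C(677, 417)) = 1/((53 + 2*(6 - 10*18 + 23*(-14))) + (-437/9 + (137/3)*677)) = 1/((53 + 2*(6 - 180 - 322)) + (-437/9 + 92749/3)) = 1/((53 + 2*(-496)) + 277810/9) = 1/((53 - 992) + 277810/9) = 1/(-939 + 277810/9) = 1/(269359/9) = 9/269359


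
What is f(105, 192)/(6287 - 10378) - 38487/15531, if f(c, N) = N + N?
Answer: -54471407/21179107 ≈ -2.5719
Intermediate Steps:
f(c, N) = 2*N
f(105, 192)/(6287 - 10378) - 38487/15531 = (2*192)/(6287 - 10378) - 38487/15531 = 384/(-4091) - 38487*1/15531 = 384*(-1/4091) - 12829/5177 = -384/4091 - 12829/5177 = -54471407/21179107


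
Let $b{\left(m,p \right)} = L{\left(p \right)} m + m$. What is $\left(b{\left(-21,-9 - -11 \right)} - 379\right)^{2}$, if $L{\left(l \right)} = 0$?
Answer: $160000$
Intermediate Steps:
$b{\left(m,p \right)} = m$ ($b{\left(m,p \right)} = 0 m + m = 0 + m = m$)
$\left(b{\left(-21,-9 - -11 \right)} - 379\right)^{2} = \left(-21 - 379\right)^{2} = \left(-400\right)^{2} = 160000$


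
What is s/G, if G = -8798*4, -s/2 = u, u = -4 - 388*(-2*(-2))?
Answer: -389/4399 ≈ -0.088429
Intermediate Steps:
u = -1556 (u = -4 - 1552 = -1556)
s = 3112 (s = -2*(-1556) = 3112)
G = -35192
s/G = 3112/(-35192) = 3112*(-1/35192) = -389/4399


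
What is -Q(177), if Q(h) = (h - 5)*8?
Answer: -1376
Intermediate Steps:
Q(h) = -40 + 8*h (Q(h) = (-5 + h)*8 = -40 + 8*h)
-Q(177) = -(-40 + 8*177) = -(-40 + 1416) = -1*1376 = -1376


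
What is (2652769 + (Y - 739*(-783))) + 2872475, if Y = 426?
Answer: 6104307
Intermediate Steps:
(2652769 + (Y - 739*(-783))) + 2872475 = (2652769 + (426 - 739*(-783))) + 2872475 = (2652769 + (426 + 578637)) + 2872475 = (2652769 + 579063) + 2872475 = 3231832 + 2872475 = 6104307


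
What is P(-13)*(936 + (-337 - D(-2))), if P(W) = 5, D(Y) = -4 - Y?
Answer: 3005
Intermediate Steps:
P(-13)*(936 + (-337 - D(-2))) = 5*(936 + (-337 - (-4 - 1*(-2)))) = 5*(936 + (-337 - (-4 + 2))) = 5*(936 + (-337 - 1*(-2))) = 5*(936 + (-337 + 2)) = 5*(936 - 335) = 5*601 = 3005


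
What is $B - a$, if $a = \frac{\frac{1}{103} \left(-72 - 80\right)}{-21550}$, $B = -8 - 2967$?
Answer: $- \frac{3301729451}{1109825} \approx -2975.0$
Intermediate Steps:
$B = -2975$ ($B = -8 - 2967 = -2975$)
$a = \frac{76}{1109825}$ ($a = \frac{1}{103} \left(-152\right) \left(- \frac{1}{21550}\right) = \left(- \frac{152}{103}\right) \left(- \frac{1}{21550}\right) = \frac{76}{1109825} \approx 6.8479 \cdot 10^{-5}$)
$B - a = -2975 - \frac{76}{1109825} = - \frac{3301729451}{1109825}$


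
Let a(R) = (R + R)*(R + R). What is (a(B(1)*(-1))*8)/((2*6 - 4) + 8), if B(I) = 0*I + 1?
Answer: 2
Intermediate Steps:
B(I) = 1 (B(I) = 0 + 1 = 1)
a(R) = 4*R**2 (a(R) = (2*R)*(2*R) = 4*R**2)
(a(B(1)*(-1))*8)/((2*6 - 4) + 8) = ((4*(1*(-1))**2)*8)/((2*6 - 4) + 8) = ((4*(-1)**2)*8)/((12 - 4) + 8) = ((4*1)*8)/(8 + 8) = (4*8)/16 = 32*(1/16) = 2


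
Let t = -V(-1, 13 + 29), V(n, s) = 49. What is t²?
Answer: 2401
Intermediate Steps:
t = -49 (t = -1*49 = -49)
t² = (-49)² = 2401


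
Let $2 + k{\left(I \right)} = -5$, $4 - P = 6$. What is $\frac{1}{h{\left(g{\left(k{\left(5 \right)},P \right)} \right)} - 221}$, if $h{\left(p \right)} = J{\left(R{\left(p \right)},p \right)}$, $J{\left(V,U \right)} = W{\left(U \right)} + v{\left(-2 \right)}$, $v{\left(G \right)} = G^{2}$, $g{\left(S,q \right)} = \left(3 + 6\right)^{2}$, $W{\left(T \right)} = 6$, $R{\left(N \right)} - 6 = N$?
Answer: $- \frac{1}{211} \approx -0.0047393$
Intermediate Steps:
$P = -2$ ($P = 4 - 6 = -2$)
$k{\left(I \right)} = -7$ ($k{\left(I \right)} = -2 - 5 = -7$)
$R{\left(N \right)} = 6 + N$
$g{\left(S,q \right)} = 81$ ($g{\left(S,q \right)} = 9^{2} = 81$)
$J{\left(V,U \right)} = 10$ ($J{\left(V,U \right)} = 6 + \left(-2\right)^{2} = 6 + 4 = 10$)
$h{\left(p \right)} = 10$
$\frac{1}{h{\left(g{\left(k{\left(5 \right)},P \right)} \right)} - 221} = \frac{1}{10 - 221} = \frac{1}{-211} = - \frac{1}{211}$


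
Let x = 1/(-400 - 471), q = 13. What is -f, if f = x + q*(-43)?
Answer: 486890/871 ≈ 559.00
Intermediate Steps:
x = -1/871 (x = 1/(-871) = -1/871 ≈ -0.0011481)
f = -486890/871 (f = -1/871 + 13*(-43) = -1/871 - 559 = -486890/871 ≈ -559.00)
-f = -1*(-486890/871) = 486890/871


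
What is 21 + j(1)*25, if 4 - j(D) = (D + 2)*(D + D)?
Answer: -29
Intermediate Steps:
j(D) = 4 - 2*D*(2 + D) (j(D) = 4 - (D + 2)*(D + D) = 4 - (2 + D)*2*D = 4 - 2*D*(2 + D))
21 + j(1)*25 = 21 + (4 - 4*1 - 2*1**2)*25 = 21 + (4 - 4 - 2*1)*25 = 21 + (4 - 4 - 2)*25 = 21 - 2*25 = 21 - 50 = -29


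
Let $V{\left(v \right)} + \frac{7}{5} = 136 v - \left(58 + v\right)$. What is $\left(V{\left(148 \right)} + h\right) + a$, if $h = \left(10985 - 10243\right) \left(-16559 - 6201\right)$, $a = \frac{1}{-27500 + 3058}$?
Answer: $- \frac{2061438206679}{122210} \approx -1.6868 \cdot 10^{7}$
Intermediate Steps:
$a = - \frac{1}{24442}$ ($a = \frac{1}{-24442} = - \frac{1}{24442} \approx -4.0913 \cdot 10^{-5}$)
$h = -16887920$ ($h = 742 \left(-22760\right) = -16887920$)
$V{\left(v \right)} = - \frac{297}{5} + 135 v$ ($V{\left(v \right)} = - \frac{7}{5} + \left(136 v - \left(58 + v\right)\right) = - \frac{7}{5} + \left(-58 + 135 v\right) = - \frac{297}{5} + 135 v$)
$\left(V{\left(148 \right)} + h\right) + a = \left(\left(- \frac{297}{5} + 135 \cdot 148\right) - 16887920\right) - \frac{1}{24442} = \left(\left(- \frac{297}{5} + 19980\right) - 16887920\right) - \frac{1}{24442} = \left(\frac{99603}{5} - 16887920\right) - \frac{1}{24442} = - \frac{84339997}{5} - \frac{1}{24442} = - \frac{2061438206679}{122210}$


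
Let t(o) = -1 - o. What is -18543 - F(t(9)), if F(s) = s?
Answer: -18533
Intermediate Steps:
-18543 - F(t(9)) = -18543 - (-1 - 1*9) = -18543 - (-1 - 9) = -18543 - 1*(-10) = -18543 + 10 = -18533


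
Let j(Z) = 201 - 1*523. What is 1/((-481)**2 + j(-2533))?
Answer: 1/231039 ≈ 4.3283e-6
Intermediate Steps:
j(Z) = -322 (j(Z) = 201 - 523 = -322)
1/((-481)**2 + j(-2533)) = 1/((-481)**2 - 322) = 1/(231361 - 322) = 1/231039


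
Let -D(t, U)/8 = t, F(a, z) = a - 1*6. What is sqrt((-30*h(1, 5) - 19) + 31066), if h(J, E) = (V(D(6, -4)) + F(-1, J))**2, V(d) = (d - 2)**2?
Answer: I*sqrt(186420423) ≈ 13654.0*I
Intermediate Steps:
F(a, z) = -6 + a (F(a, z) = a - 6 = -6 + a)
D(t, U) = -8*t
V(d) = (-2 + d)**2
h(J, E) = 6215049 (h(J, E) = ((-2 - 8*6)**2 + (-6 - 1))**2 = ((-2 - 48)**2 - 7)**2 = ((-50)**2 - 7)**2 = (2500 - 7)**2 = 2493**2 = 6215049)
sqrt((-30*h(1, 5) - 19) + 31066) = sqrt((-30*6215049 - 19) + 31066) = sqrt((-186451470 - 19) + 31066) = sqrt(-186451489 + 31066) = sqrt(-186420423) = I*sqrt(186420423)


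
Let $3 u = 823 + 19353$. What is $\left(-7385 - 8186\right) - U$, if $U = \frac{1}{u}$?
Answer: $- \frac{314160499}{20176} \approx -15571.0$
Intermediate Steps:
$u = \frac{20176}{3}$ ($u = \frac{823 + 19353}{3} = \frac{1}{3} \cdot 20176 = \frac{20176}{3} \approx 6725.3$)
$U = \frac{3}{20176}$ ($U = \frac{1}{\frac{20176}{3}} = \frac{3}{20176} \approx 0.00014869$)
$\left(-7385 - 8186\right) - U = \left(-7385 - 8186\right) - \frac{3}{20176} = -15571 - \frac{3}{20176} = - \frac{314160499}{20176}$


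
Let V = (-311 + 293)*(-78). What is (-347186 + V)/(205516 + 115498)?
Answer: -172891/160507 ≈ -1.0772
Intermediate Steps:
V = 1404 (V = -18*(-78) = 1404)
(-347186 + V)/(205516 + 115498) = (-347186 + 1404)/(205516 + 115498) = -345782/321014 = -345782*1/321014 = -172891/160507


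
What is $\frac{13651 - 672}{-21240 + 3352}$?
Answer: $- \frac{12979}{17888} \approx -0.72557$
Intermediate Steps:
$\frac{13651 - 672}{-21240 + 3352} = \frac{13651 - 672}{-17888} = 12979 \left(- \frac{1}{17888}\right) = - \frac{12979}{17888}$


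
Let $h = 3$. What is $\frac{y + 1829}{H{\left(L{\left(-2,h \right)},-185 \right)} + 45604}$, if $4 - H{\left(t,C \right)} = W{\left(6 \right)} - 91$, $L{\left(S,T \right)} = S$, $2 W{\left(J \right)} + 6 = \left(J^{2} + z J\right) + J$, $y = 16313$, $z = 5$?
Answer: $\frac{9071}{22833} \approx 0.39728$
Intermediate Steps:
$W{\left(J \right)} = -3 + \frac{J^{2}}{2} + 3 J$ ($W{\left(J \right)} = -3 + \frac{\left(J^{2} + 5 J\right) + J}{2} = -3 + \frac{J^{2} + 6 J}{2} = -3 + \left(\frac{J^{2}}{2} + 3 J\right) = -3 + \frac{J^{2}}{2} + 3 J$)
$H{\left(t,C \right)} = 62$ ($H{\left(t,C \right)} = 4 - \left(\left(-3 + \frac{6^{2}}{2} + 3 \cdot 6\right) - 91\right) = 4 - \left(\left(-3 + \frac{1}{2} \cdot 36 + 18\right) - 91\right) = 4 - \left(\left(-3 + 18 + 18\right) - 91\right) = 4 - \left(33 - 91\right) = 4 - -58 = 4 + 58 = 62$)
$\frac{y + 1829}{H{\left(L{\left(-2,h \right)},-185 \right)} + 45604} = \frac{16313 + 1829}{62 + 45604} = \frac{18142}{45666} = 18142 \cdot \frac{1}{45666} = \frac{9071}{22833}$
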